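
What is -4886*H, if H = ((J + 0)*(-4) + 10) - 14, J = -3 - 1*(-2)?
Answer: 0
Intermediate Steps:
J = -1 (J = -3 + 2 = -1)
H = 0 (H = ((-1 + 0)*(-4) + 10) - 14 = (-1*(-4) + 10) - 14 = (4 + 10) - 14 = 14 - 14 = 0)
-4886*H = -4886*0 = 0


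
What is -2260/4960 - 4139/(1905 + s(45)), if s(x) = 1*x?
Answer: -623411/241800 ≈ -2.5782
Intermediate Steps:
s(x) = x
-2260/4960 - 4139/(1905 + s(45)) = -2260/4960 - 4139/(1905 + 45) = -2260*1/4960 - 4139/1950 = -113/248 - 4139*1/1950 = -113/248 - 4139/1950 = -623411/241800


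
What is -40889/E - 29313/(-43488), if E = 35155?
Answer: -83075813/169868960 ≈ -0.48906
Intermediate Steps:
-40889/E - 29313/(-43488) = -40889/35155 - 29313/(-43488) = -40889*1/35155 - 29313*(-1/43488) = -40889/35155 + 3257/4832 = -83075813/169868960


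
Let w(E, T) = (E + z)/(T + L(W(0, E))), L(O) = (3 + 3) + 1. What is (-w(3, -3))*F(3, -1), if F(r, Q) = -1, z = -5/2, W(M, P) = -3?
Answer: ⅛ ≈ 0.12500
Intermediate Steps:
z = -5/2 (z = -5*½ = -5/2 ≈ -2.5000)
L(O) = 7 (L(O) = 6 + 1 = 7)
w(E, T) = (-5/2 + E)/(7 + T) (w(E, T) = (E - 5/2)/(T + 7) = (-5/2 + E)/(7 + T))
(-w(3, -3))*F(3, -1) = -(-5/2 + 3)/(7 - 3)*(-1) = -1/(4*2)*(-1) = -1*⅛*(-1) = -⅛*(-1) = ⅛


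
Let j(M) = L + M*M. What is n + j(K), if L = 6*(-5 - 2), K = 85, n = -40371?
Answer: -33188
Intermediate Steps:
L = -42 (L = 6*(-7) = -42)
j(M) = -42 + M**2 (j(M) = -42 + M*M = -42 + M**2)
n + j(K) = -40371 + (-42 + 85**2) = -40371 + (-42 + 7225) = -40371 + 7183 = -33188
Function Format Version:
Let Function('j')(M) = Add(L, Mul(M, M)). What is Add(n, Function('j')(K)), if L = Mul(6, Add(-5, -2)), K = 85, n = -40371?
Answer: -33188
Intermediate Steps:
L = -42 (L = Mul(6, -7) = -42)
Function('j')(M) = Add(-42, Pow(M, 2)) (Function('j')(M) = Add(-42, Mul(M, M)) = Add(-42, Pow(M, 2)))
Add(n, Function('j')(K)) = Add(-40371, Add(-42, Pow(85, 2))) = Add(-40371, Add(-42, 7225)) = Add(-40371, 7183) = -33188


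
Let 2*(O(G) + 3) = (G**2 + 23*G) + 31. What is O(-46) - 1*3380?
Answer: -5677/2 ≈ -2838.5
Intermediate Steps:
O(G) = 25/2 + G**2/2 + 23*G/2 (O(G) = -3 + ((G**2 + 23*G) + 31)/2 = -3 + (31 + G**2 + 23*G)/2 = -3 + (31/2 + G**2/2 + 23*G/2) = 25/2 + G**2/2 + 23*G/2)
O(-46) - 1*3380 = (25/2 + (1/2)*(-46)**2 + (23/2)*(-46)) - 1*3380 = (25/2 + (1/2)*2116 - 529) - 3380 = (25/2 + 1058 - 529) - 3380 = 1083/2 - 3380 = -5677/2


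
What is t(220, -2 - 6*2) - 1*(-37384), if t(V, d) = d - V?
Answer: 37150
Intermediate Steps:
t(220, -2 - 6*2) - 1*(-37384) = ((-2 - 6*2) - 1*220) - 1*(-37384) = ((-2 - 12) - 220) + 37384 = (-14 - 220) + 37384 = -234 + 37384 = 37150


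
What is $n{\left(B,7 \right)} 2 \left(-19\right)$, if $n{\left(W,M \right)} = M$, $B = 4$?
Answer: $-266$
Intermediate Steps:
$n{\left(B,7 \right)} 2 \left(-19\right) = 7 \cdot 2 \left(-19\right) = 14 \left(-19\right) = -266$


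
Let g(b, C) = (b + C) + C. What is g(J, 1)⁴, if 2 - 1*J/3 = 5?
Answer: 2401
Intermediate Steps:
J = -9 (J = 6 - 3*5 = 6 - 15 = -9)
g(b, C) = b + 2*C (g(b, C) = (C + b) + C = b + 2*C)
g(J, 1)⁴ = (-9 + 2*1)⁴ = (-9 + 2)⁴ = (-7)⁴ = 2401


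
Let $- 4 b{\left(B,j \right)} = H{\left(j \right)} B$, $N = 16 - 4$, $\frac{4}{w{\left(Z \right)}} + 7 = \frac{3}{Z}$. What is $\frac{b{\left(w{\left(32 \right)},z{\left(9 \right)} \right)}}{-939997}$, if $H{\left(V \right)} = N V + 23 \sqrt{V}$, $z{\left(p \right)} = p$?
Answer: $- \frac{5664}{207739337} \approx -2.7265 \cdot 10^{-5}$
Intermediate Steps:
$w{\left(Z \right)} = \frac{4}{-7 + \frac{3}{Z}}$
$N = 12$ ($N = 16 - 4 = 12$)
$H{\left(V \right)} = 12 V + 23 \sqrt{V}$
$b{\left(B,j \right)} = - \frac{B \left(12 j + 23 \sqrt{j}\right)}{4}$ ($b{\left(B,j \right)} = - \frac{\left(12 j + 23 \sqrt{j}\right) B}{4} = - \frac{B \left(12 j + 23 \sqrt{j}\right)}{4}$)
$\frac{b{\left(w{\left(32 \right)},z{\left(9 \right)} \right)}}{-939997} = \frac{\left(- \frac{1}{4}\right) \left(\left(-4\right) 32 \frac{1}{-3 + 7 \cdot 32}\right) \left(12 \cdot 9 + 23 \sqrt{9}\right)}{-939997} = - \frac{\left(-4\right) 32 \frac{1}{-3 + 224} \left(108 + 23 \cdot 3\right)}{4} \left(- \frac{1}{939997}\right) = - \frac{\left(-4\right) 32 \cdot \frac{1}{221} \left(108 + 69\right)}{4} \left(- \frac{1}{939997}\right) = \left(- \frac{1}{4}\right) \left(\left(-4\right) 32 \cdot \frac{1}{221}\right) 177 \left(- \frac{1}{939997}\right) = \left(- \frac{1}{4}\right) \left(- \frac{128}{221}\right) 177 \left(- \frac{1}{939997}\right) = \frac{5664}{221} \left(- \frac{1}{939997}\right) = - \frac{5664}{207739337}$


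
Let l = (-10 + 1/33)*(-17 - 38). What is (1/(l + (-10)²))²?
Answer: 9/3783025 ≈ 2.3790e-6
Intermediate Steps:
l = 1645/3 (l = (-10 + 1/33)*(-55) = -329/33*(-55) = 1645/3 ≈ 548.33)
(1/(l + (-10)²))² = (1/(1645/3 + (-10)²))² = (1/(1645/3 + 100))² = (1/(1945/3))² = (3/1945)² = 9/3783025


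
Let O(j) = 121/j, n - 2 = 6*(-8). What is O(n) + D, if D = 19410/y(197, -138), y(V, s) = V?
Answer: 869023/9062 ≈ 95.897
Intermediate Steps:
n = -46 (n = 2 + 6*(-8) = 2 - 48 = -46)
D = 19410/197 ≈ 98.528
O(n) + D = 121/(-46) + 19410/197 = 121*(-1/46) + 19410/197 = -121/46 + 19410/197 = 869023/9062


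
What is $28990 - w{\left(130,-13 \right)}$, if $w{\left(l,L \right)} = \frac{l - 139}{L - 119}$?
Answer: $\frac{1275557}{44} \approx 28990.0$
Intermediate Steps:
$w{\left(l,L \right)} = \frac{-139 + l}{-119 + L}$
$28990 - w{\left(130,-13 \right)} = 28990 - \frac{-139 + 130}{-119 - 13} = 28990 - \frac{1}{-132} \left(-9\right) = 28990 - \left(- \frac{1}{132}\right) \left(-9\right) = 28990 - \frac{3}{44} = \frac{1275557}{44}$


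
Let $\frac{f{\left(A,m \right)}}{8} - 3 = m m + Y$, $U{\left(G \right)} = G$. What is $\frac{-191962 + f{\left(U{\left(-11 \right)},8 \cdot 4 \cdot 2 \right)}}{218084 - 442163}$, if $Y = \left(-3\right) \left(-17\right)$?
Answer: $\frac{158762}{224079} \approx 0.70851$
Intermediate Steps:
$Y = 51$
$f{\left(A,m \right)} = 432 + 8 m^{2}$ ($f{\left(A,m \right)} = 24 + 8 \left(m m + 51\right) = 24 + 8 \left(m^{2} + 51\right) = 24 + 8 \left(51 + m^{2}\right) = 24 + \left(408 + 8 m^{2}\right) = 432 + 8 m^{2}$)
$\frac{-191962 + f{\left(U{\left(-11 \right)},8 \cdot 4 \cdot 2 \right)}}{218084 - 442163} = \frac{-191962 + \left(432 + 8 \left(8 \cdot 4 \cdot 2\right)^{2}\right)}{218084 - 442163} = \frac{-191962 + \left(432 + 8 \left(32 \cdot 2\right)^{2}\right)}{-224079} = \left(-191962 + \left(432 + 8 \cdot 64^{2}\right)\right) \left(- \frac{1}{224079}\right) = \left(-191962 + \left(432 + 8 \cdot 4096\right)\right) \left(- \frac{1}{224079}\right) = \left(-191962 + \left(432 + 32768\right)\right) \left(- \frac{1}{224079}\right) = \left(-191962 + 33200\right) \left(- \frac{1}{224079}\right) = \left(-158762\right) \left(- \frac{1}{224079}\right) = \frac{158762}{224079}$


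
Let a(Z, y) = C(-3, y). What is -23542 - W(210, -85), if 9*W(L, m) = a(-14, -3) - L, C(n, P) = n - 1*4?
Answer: -211661/9 ≈ -23518.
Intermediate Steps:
C(n, P) = -4 + n (C(n, P) = n - 4 = -4 + n)
a(Z, y) = -7 (a(Z, y) = -4 - 3 = -7)
W(L, m) = -7/9 - L/9 (W(L, m) = (-7 - L)/9 = -7/9 - L/9)
-23542 - W(210, -85) = -23542 - (-7/9 - ⅑*210) = -23542 - (-7/9 - 70/3) = -23542 - 1*(-217/9) = -23542 + 217/9 = -211661/9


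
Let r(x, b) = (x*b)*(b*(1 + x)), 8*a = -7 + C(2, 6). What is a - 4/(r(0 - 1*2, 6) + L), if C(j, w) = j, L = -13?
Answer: -327/472 ≈ -0.69280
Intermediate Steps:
a = -5/8 (a = (-7 + 2)/8 = (1/8)*(-5) = -5/8 ≈ -0.62500)
r(x, b) = x*b**2*(1 + x) (r(x, b) = (b*x)*(b*(1 + x)) = x*b**2*(1 + x))
a - 4/(r(0 - 1*2, 6) + L) = -5/8 - 4/((0 - 1*2)*6**2*(1 + (0 - 1*2)) - 13) = -5/8 - 4/((0 - 2)*36*(1 + (0 - 2)) - 13) = -5/8 - 4/(-2*36*(1 - 2) - 13) = -5/8 - 4/(-2*36*(-1) - 13) = -5/8 - 4/(72 - 13) = -5/8 - 4/59 = -327/472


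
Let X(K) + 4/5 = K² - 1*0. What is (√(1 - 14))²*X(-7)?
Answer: -3133/5 ≈ -626.60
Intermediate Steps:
X(K) = -⅘ + K² (X(K) = -⅘ + (K² - 1*0) = -⅘ + (K² + 0) = -⅘ + K²)
(√(1 - 14))²*X(-7) = (√(1 - 14))²*(-⅘ + (-7)²) = (√(-13))²*(-⅘ + 49) = (I*√13)²*(241/5) = -13*241/5 = -3133/5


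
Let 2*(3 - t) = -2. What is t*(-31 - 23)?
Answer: -216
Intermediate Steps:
t = 4 (t = 3 - ½*(-2) = 3 + 1 = 4)
t*(-31 - 23) = 4*(-31 - 23) = 4*(-54) = -216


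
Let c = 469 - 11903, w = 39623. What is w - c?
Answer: 51057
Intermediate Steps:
c = -11434
w - c = 39623 - 1*(-11434) = 39623 + 11434 = 51057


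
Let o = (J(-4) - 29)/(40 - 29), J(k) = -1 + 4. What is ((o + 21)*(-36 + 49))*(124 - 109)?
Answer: 39975/11 ≈ 3634.1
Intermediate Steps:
J(k) = 3
o = -26/11 (o = (3 - 29)/(40 - 29) = -26/11 ≈ -2.3636)
((o + 21)*(-36 + 49))*(124 - 109) = ((-26/11 + 21)*(-36 + 49))*(124 - 109) = ((205/11)*13)*15 = (2665/11)*15 = 39975/11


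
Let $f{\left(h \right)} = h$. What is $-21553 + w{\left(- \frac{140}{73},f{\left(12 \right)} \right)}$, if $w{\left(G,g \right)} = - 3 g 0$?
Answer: $-21553$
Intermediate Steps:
$w{\left(G,g \right)} = 0$
$-21553 + w{\left(- \frac{140}{73},f{\left(12 \right)} \right)} = -21553 + 0 = -21553$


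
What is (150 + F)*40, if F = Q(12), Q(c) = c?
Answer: 6480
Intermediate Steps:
F = 12
(150 + F)*40 = (150 + 12)*40 = 162*40 = 6480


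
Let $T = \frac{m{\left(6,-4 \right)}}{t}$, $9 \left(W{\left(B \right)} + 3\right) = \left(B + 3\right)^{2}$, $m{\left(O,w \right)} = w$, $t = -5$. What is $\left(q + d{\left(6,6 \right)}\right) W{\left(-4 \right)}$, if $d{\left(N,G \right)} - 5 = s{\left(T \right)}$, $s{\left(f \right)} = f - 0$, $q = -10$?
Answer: $\frac{182}{15} \approx 12.133$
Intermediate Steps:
$W{\left(B \right)} = -3 + \frac{\left(3 + B\right)^{2}}{9}$ ($W{\left(B \right)} = -3 + \frac{\left(B + 3\right)^{2}}{9} = -3 + \frac{\left(3 + B\right)^{2}}{9}$)
$T = \frac{4}{5}$ ($T = - \frac{4}{-5} = \left(-4\right) \left(- \frac{1}{5}\right) = \frac{4}{5} \approx 0.8$)
$s{\left(f \right)} = f$ ($s{\left(f \right)} = f + 0 = f$)
$d{\left(N,G \right)} = \frac{29}{5}$ ($d{\left(N,G \right)} = 5 + \frac{4}{5} = \frac{29}{5}$)
$\left(q + d{\left(6,6 \right)}\right) W{\left(-4 \right)} = \left(-10 + \frac{29}{5}\right) \left(-3 + \frac{\left(3 - 4\right)^{2}}{9}\right) = - \frac{21 \left(-3 + \frac{\left(-1\right)^{2}}{9}\right)}{5} = - \frac{21 \left(-3 + \frac{1}{9} \cdot 1\right)}{5} = - \frac{21 \left(-3 + \frac{1}{9}\right)}{5} = \left(- \frac{21}{5}\right) \left(- \frac{26}{9}\right) = \frac{182}{15}$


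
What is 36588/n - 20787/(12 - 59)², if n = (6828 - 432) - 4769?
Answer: 47002443/3594043 ≈ 13.078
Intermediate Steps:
n = 1627 (n = 6396 - 4769 = 1627)
36588/n - 20787/(12 - 59)² = 36588/1627 - 20787/(12 - 59)² = 36588*(1/1627) - 20787/((-47)²) = 36588/1627 - 20787/2209 = 47002443/3594043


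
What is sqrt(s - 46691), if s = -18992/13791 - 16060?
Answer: I*sqrt(11934980093103)/13791 ≈ 250.5*I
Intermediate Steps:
s = -221502452/13791 (s = -18992*1/13791 - 16060 = -18992/13791 - 16060 = -221502452/13791 ≈ -16061.)
sqrt(s - 46691) = sqrt(-221502452/13791 - 46691) = sqrt(-865418033/13791) = I*sqrt(11934980093103)/13791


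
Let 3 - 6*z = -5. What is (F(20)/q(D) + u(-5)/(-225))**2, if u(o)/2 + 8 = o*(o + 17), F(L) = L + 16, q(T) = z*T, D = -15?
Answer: 72361/50625 ≈ 1.4294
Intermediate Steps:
z = 4/3 (z = 1/2 - 1/6*(-5) = 1/2 + 5/6 = 4/3 ≈ 1.3333)
q(T) = 4*T/3
F(L) = 16 + L
u(o) = -16 + 2*o*(17 + o) (u(o) = -16 + 2*(o*(o + 17)) = -16 + 2*(o*(17 + o)) = -16 + 2*o*(17 + o))
(F(20)/q(D) + u(-5)/(-225))**2 = ((16 + 20)/(((4/3)*(-15))) + (-16 + 2*(-5)**2 + 34*(-5))/(-225))**2 = (36/(-20) + (-16 + 2*25 - 170)*(-1/225))**2 = (36*(-1/20) + (-16 + 50 - 170)*(-1/225))**2 = (-9/5 - 136*(-1/225))**2 = (-9/5 + 136/225)**2 = (-269/225)**2 = 72361/50625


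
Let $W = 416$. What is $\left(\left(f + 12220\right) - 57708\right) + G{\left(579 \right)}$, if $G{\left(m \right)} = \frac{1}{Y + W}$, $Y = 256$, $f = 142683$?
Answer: $\frac{65315041}{672} \approx 97195.0$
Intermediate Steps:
$G{\left(m \right)} = \frac{1}{672}$ ($G{\left(m \right)} = \frac{1}{256 + 416} = \frac{1}{672}$)
$\left(\left(f + 12220\right) - 57708\right) + G{\left(579 \right)} = \left(\left(142683 + 12220\right) - 57708\right) + \frac{1}{672} = \left(154903 - 57708\right) + \frac{1}{672} = 97195 + \frac{1}{672} = \frac{65315041}{672}$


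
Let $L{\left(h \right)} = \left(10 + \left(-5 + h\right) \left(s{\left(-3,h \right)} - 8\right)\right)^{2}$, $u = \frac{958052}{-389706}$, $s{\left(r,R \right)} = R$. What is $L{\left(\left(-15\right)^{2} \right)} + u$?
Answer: $\frac{444277017833474}{194853} \approx 2.2801 \cdot 10^{9}$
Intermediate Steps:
$u = - \frac{479026}{194853}$ ($u = 958052 \left(- \frac{1}{389706}\right) = - \frac{479026}{194853} \approx -2.4584$)
$L{\left(h \right)} = \left(10 + \left(-8 + h\right) \left(-5 + h\right)\right)^{2}$ ($L{\left(h \right)} = \left(10 + \left(-5 + h\right) \left(h - 8\right)\right)^{2} = \left(10 + \left(-5 + h\right) \left(-8 + h\right)\right)^{2} = \left(10 + \left(-8 + h\right) \left(-5 + h\right)\right)^{2}$)
$L{\left(\left(-15\right)^{2} \right)} + u = \left(50 + \left(\left(-15\right)^{2}\right)^{2} - 13 \left(-15\right)^{2}\right)^{2} - \frac{479026}{194853} = \left(50 + 225^{2} - 2925\right)^{2} - \frac{479026}{194853} = \left(50 + 50625 - 2925\right)^{2} - \frac{479026}{194853} = 47750^{2} - \frac{479026}{194853} = 2280062500 - \frac{479026}{194853} = \frac{444277017833474}{194853}$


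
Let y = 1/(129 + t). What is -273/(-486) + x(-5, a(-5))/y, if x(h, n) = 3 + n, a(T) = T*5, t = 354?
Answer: -1721321/162 ≈ -10625.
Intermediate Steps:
a(T) = 5*T
y = 1/483 (y = 1/(129 + 354) = 1/483 ≈ 0.0020704)
-273/(-486) + x(-5, a(-5))/y = -273/(-486) + (3 + 5*(-5))/(1/483) = -273*(-1/486) + (3 - 25)*483 = 91/162 - 22*483 = 91/162 - 10626 = -1721321/162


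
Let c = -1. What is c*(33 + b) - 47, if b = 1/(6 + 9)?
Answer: -1201/15 ≈ -80.067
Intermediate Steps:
b = 1/15 ≈ 0.066667
c*(33 + b) - 47 = -(33 + 1/15) - 47 = -1*496/15 - 47 = -496/15 - 47 = -1201/15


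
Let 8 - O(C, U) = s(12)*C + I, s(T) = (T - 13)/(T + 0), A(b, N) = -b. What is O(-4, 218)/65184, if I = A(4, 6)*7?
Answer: 107/195552 ≈ 0.00054717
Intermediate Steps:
s(T) = (-13 + T)/T
I = -28 (I = -1*4*7 = -4*7 = -28)
O(C, U) = 36 + C/12 (O(C, U) = 8 - (((-13 + 12)/12)*C - 28) = 8 - (((1/12)*(-1))*C - 28) = 8 - (-C/12 - 28) = 8 - (-28 - C/12) = 8 + (28 + C/12) = 36 + C/12)
O(-4, 218)/65184 = (36 + (1/12)*(-4))/65184 = (36 - ⅓)*(1/65184) = (107/3)*(1/65184) = 107/195552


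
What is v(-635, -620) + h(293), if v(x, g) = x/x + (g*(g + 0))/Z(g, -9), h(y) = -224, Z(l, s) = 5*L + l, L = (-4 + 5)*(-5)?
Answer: -105647/129 ≈ -818.97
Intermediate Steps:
L = -5 (L = 1*(-5) = -5)
Z(l, s) = -25 + l (Z(l, s) = 5*(-5) + l = -25 + l)
v(x, g) = 1 + g²/(-25 + g) (v(x, g) = x/x + (g*(g + 0))/(-25 + g) = 1 + (g*g)/(-25 + g) = 1 + g²/(-25 + g))
v(-635, -620) + h(293) = (-25 - 620 + (-620)²)/(-25 - 620) - 224 = (-25 - 620 + 384400)/(-645) - 224 = -1/645*383755 - 224 = -76751/129 - 224 = -105647/129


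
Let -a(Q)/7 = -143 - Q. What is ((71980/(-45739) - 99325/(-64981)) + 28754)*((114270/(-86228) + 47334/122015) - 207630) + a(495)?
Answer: -4058505014067845982256360723/679793114544309430 ≈ -5.9702e+9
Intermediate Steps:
a(Q) = 1001 + 7*Q (a(Q) = -7*(-143 - Q) = 1001 + 7*Q)
((71980/(-45739) - 99325/(-64981)) + 28754)*((114270/(-86228) + 47334/122015) - 207630) + a(495) = ((71980/(-45739) - 99325/(-64981)) + 28754)*((114270/(-86228) + 47334/122015) - 207630) + (1001 + 7*495) = ((71980*(-1/45739) - 99325*(-1/64981)) + 28754)*((114270*(-1/86228) + 47334*(1/122015)) - 207630) + (1001 + 3465) = ((-71980/45739 + 99325/64981) + 28754)*((-57135/43114 + 2058/5305) - 207630) + 4466 = (-134306205/2972165959 + 28754)*(-214372563/228719770 - 207630) + 4466 = (85461525678881/2972165959)*(-47489300217663/228719770) + 4466 = -4058508050023895537142275103/679793114544309430 + 4466 = -4058505014067845982256360723/679793114544309430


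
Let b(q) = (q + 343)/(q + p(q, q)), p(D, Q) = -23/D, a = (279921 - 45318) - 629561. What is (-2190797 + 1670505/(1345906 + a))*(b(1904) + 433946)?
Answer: -1638689105371766560351583/1723685016482 ≈ -9.5069e+11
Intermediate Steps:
a = -394958 (a = 234603 - 629561 = -394958)
b(q) = (343 + q)/(q - 23/q) (b(q) = (q + 343)/(q - 23/q) = (343 + q)/(q - 23/q))
(-2190797 + 1670505/(1345906 + a))*(b(1904) + 433946) = (-2190797 + 1670505/(1345906 - 394958))*(1904*(343 + 1904)/(-23 + 1904²) + 433946) = (-2190797 + 1670505/950948)*(1904*2247/(-23 + 3625216) + 433946) = (-2190797 + 1670505*(1/950948))*(1904*2247/3625193 + 433946) = (-2190797 + 1670505/950948)*(1904*(1/3625193)*2247 + 433946) = -2083332355051*(4278288/3625193 + 433946)/950948 = -2083332355051/950948*1573142279866/3625193 = -1638689105371766560351583/1723685016482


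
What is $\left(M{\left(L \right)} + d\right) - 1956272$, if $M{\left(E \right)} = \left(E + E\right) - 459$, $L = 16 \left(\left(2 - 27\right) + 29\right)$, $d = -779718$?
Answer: $-2736321$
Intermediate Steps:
$L = 64$ ($L = 16 \left(-25 + 29\right) = 16 \cdot 4 = 64$)
$M{\left(E \right)} = -459 + 2 E$ ($M{\left(E \right)} = 2 E - 459 = -459 + 2 E$)
$\left(M{\left(L \right)} + d\right) - 1956272 = \left(\left(-459 + 2 \cdot 64\right) - 779718\right) - 1956272 = \left(\left(-459 + 128\right) - 779718\right) - 1956272 = \left(-331 - 779718\right) - 1956272 = -780049 - 1956272 = -2736321$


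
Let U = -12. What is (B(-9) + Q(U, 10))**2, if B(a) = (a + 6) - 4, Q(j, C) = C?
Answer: 9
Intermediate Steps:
B(a) = 2 + a (B(a) = (6 + a) - 4 = 2 + a)
(B(-9) + Q(U, 10))**2 = ((2 - 9) + 10)**2 = (-7 + 10)**2 = 3**2 = 9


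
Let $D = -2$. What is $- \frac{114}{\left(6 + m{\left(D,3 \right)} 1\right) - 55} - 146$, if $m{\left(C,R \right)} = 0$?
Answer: $- \frac{7040}{49} \approx -143.67$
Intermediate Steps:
$- \frac{114}{\left(6 + m{\left(D,3 \right)} 1\right) - 55} - 146 = - \frac{114}{\left(6 + 0 \cdot 1\right) - 55} - 146 = - \frac{114}{\left(6 + 0\right) - 55} - 146 = - \frac{114}{6 - 55} - 146 = - \frac{114}{-49} - 146 = \left(-114\right) \left(- \frac{1}{49}\right) - 146 = \frac{114}{49} - 146 = - \frac{7040}{49}$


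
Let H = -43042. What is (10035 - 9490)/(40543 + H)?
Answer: -545/2499 ≈ -0.21809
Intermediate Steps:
(10035 - 9490)/(40543 + H) = (10035 - 9490)/(40543 - 43042) = 545/(-2499) = 545*(-1/2499) = -545/2499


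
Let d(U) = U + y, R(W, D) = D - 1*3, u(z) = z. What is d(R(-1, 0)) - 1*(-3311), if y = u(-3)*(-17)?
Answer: 3359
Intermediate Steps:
y = 51 (y = -3*(-17) = 51)
R(W, D) = -3 + D (R(W, D) = D - 3 = -3 + D)
d(U) = 51 + U (d(U) = U + 51 = 51 + U)
d(R(-1, 0)) - 1*(-3311) = (51 + (-3 + 0)) - 1*(-3311) = (51 - 3) + 3311 = 48 + 3311 = 3359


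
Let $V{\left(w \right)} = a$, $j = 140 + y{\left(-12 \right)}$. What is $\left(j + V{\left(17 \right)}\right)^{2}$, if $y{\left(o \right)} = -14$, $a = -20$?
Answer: $11236$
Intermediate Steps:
$j = 126$ ($j = 140 - 14 = 126$)
$V{\left(w \right)} = -20$
$\left(j + V{\left(17 \right)}\right)^{2} = \left(126 - 20\right)^{2} = 106^{2} = 11236$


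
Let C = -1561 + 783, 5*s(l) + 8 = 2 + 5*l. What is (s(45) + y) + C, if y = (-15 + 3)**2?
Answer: -2951/5 ≈ -590.20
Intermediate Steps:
s(l) = -6/5 + l (s(l) = -8/5 + (2 + 5*l)/5 = -8/5 + (2/5 + l) = -6/5 + l)
C = -778
y = 144 (y = (-12)**2 = 144)
(s(45) + y) + C = ((-6/5 + 45) + 144) - 778 = (219/5 + 144) - 778 = 939/5 - 778 = -2951/5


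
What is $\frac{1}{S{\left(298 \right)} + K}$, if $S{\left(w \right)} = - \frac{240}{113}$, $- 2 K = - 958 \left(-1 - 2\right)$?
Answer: $- \frac{113}{162621} \approx -0.00069487$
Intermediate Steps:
$K = -1437$ ($K = - \frac{\left(-958\right) \left(-1 - 2\right)}{2} = - \frac{\left(-958\right) \left(-3\right)}{2} = \left(- \frac{1}{2}\right) 2874 = -1437$)
$S{\left(w \right)} = - \frac{240}{113}$ ($S{\left(w \right)} = \left(-240\right) \frac{1}{113} = - \frac{240}{113}$)
$\frac{1}{S{\left(298 \right)} + K} = \frac{1}{- \frac{240}{113} - 1437} = \frac{1}{- \frac{162621}{113}} = - \frac{113}{162621}$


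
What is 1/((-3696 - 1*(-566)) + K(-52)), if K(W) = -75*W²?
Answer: -1/205930 ≈ -4.8560e-6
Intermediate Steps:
1/((-3696 - 1*(-566)) + K(-52)) = 1/((-3696 - 1*(-566)) - 75*(-52)²) = 1/((-3696 + 566) - 75*2704) = 1/(-3130 - 202800) = 1/(-205930) = -1/205930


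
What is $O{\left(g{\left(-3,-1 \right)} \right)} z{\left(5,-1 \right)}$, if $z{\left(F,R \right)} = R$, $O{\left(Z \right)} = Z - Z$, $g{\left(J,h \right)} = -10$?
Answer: $0$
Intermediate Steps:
$O{\left(Z \right)} = 0$
$O{\left(g{\left(-3,-1 \right)} \right)} z{\left(5,-1 \right)} = 0 \left(-1\right) = 0$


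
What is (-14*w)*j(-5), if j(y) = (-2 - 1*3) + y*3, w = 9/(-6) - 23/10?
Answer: -1064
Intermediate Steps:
w = -19/5 (w = 9*(-⅙) - 23*⅒ = -3/2 - 23/10 = -19/5 ≈ -3.8000)
j(y) = -5 + 3*y (j(y) = (-2 - 3) + 3*y = -5 + 3*y)
(-14*w)*j(-5) = (-14*(-19/5))*(-5 + 3*(-5)) = 266*(-5 - 15)/5 = (266/5)*(-20) = -1064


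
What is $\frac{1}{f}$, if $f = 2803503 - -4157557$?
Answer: $\frac{1}{6961060} \approx 1.4366 \cdot 10^{-7}$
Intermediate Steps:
$f = 6961060$ ($f = 2803503 + 4157557 = 6961060$)
$\frac{1}{f} = \frac{1}{6961060}$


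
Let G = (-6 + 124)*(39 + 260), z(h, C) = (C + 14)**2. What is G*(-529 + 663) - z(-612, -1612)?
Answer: 2174184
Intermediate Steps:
z(h, C) = (14 + C)**2
G = 35282 (G = 118*299 = 35282)
G*(-529 + 663) - z(-612, -1612) = 35282*(-529 + 663) - (14 - 1612)**2 = 35282*134 - 1*(-1598)**2 = 4727788 - 1*2553604 = 4727788 - 2553604 = 2174184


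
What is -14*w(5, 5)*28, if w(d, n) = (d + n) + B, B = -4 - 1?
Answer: -1960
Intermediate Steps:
B = -5 (B = -4 - 1*1 = -4 - 1 = -5)
w(d, n) = -5 + d + n (w(d, n) = (d + n) - 5 = -5 + d + n)
-14*w(5, 5)*28 = -14*(-5 + 5 + 5)*28 = -14*5*28 = -70*28 = -1960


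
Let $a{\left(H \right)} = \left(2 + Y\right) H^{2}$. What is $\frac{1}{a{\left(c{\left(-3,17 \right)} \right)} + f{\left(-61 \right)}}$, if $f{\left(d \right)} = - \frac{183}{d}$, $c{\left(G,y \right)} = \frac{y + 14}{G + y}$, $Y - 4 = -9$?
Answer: $- \frac{196}{2295} \approx -0.085403$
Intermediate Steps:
$Y = -5$ ($Y = 4 - 9 = -5$)
$c{\left(G,y \right)} = \frac{14 + y}{G + y}$
$a{\left(H \right)} = - 3 H^{2}$ ($a{\left(H \right)} = \left(2 - 5\right) H^{2} = - 3 H^{2}$)
$\frac{1}{a{\left(c{\left(-3,17 \right)} \right)} + f{\left(-61 \right)}} = \frac{1}{- 3 \left(\frac{14 + 17}{-3 + 17}\right)^{2} - \frac{183}{-61}} = \frac{1}{- 3 \left(\frac{1}{14} \cdot 31\right)^{2} - -3} = \frac{1}{- 3 \left(\frac{1}{14} \cdot 31\right)^{2} + 3} = \frac{1}{- 3 \left(\frac{31}{14}\right)^{2} + 3} = \frac{1}{\left(-3\right) \frac{961}{196} + 3} = \frac{1}{- \frac{2883}{196} + 3} = \frac{1}{- \frac{2295}{196}} = - \frac{196}{2295}$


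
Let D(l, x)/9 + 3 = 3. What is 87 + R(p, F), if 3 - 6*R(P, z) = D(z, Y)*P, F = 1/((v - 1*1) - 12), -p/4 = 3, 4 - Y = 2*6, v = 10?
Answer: 175/2 ≈ 87.500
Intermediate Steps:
Y = -8 (Y = 4 - 2*6 = 4 - 1*12 = 4 - 12 = -8)
p = -12 (p = -4*3 = -12)
D(l, x) = 0 (D(l, x) = -27 + 9*3 = -27 + 27 = 0)
F = -1/3 (F = 1/((10 - 1*1) - 12) = 1/((10 - 1) - 12) = 1/(9 - 12) = 1/(-3) = -1/3 ≈ -0.33333)
R(P, z) = 1/2 (R(P, z) = 1/2 - 0*P = 1/2 - 1/6*0 = 1/2 + 0 = 1/2)
87 + R(p, F) = 87 + 1/2 = 175/2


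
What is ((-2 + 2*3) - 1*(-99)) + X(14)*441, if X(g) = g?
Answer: 6277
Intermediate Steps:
((-2 + 2*3) - 1*(-99)) + X(14)*441 = ((-2 + 2*3) - 1*(-99)) + 14*441 = ((-2 + 6) + 99) + 6174 = (4 + 99) + 6174 = 103 + 6174 = 6277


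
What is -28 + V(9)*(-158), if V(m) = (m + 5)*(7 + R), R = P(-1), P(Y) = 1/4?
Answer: -16065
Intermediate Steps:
P(Y) = 1/4
R = 1/4 ≈ 0.25000
V(m) = 145/4 + 29*m/4 (V(m) = (m + 5)*(7 + 1/4) = (5 + m)*(29/4) = 145/4 + 29*m/4)
-28 + V(9)*(-158) = -28 + (145/4 + (29/4)*9)*(-158) = -28 + (145/4 + 261/4)*(-158) = -28 + (203/2)*(-158) = -28 - 16037 = -16065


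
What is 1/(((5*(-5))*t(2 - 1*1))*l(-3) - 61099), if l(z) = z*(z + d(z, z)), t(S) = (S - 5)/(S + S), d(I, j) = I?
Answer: -1/60199 ≈ -1.6612e-5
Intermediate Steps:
t(S) = (-5 + S)/(2*S) (t(S) = (-5 + S)/((2*S)) = (-5 + S)*(1/(2*S)) = (-5 + S)/(2*S))
l(z) = 2*z² (l(z) = z*(z + z) = z*(2*z) = 2*z²)
1/(((5*(-5))*t(2 - 1*1))*l(-3) - 61099) = 1/(((5*(-5))*((-5 + (2 - 1*1))/(2*(2 - 1*1))))*(2*(-3)²) - 61099) = 1/((-25*(-5 + (2 - 1))/(2*(2 - 1)))*(2*9) - 61099) = 1/(-25*(-5 + 1)/(2*1)*18 - 61099) = 1/(-25*(-4)/2*18 - 61099) = 1/(-25*(-2)*18 - 61099) = 1/(50*18 - 61099) = 1/(900 - 61099) = 1/(-60199) = -1/60199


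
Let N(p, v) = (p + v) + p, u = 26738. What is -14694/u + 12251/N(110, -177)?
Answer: 163467698/574867 ≈ 284.36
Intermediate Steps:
N(p, v) = v + 2*p
-14694/u + 12251/N(110, -177) = -14694/26738 + 12251/(-177 + 2*110) = -14694*1/26738 + 12251/(-177 + 220) = -7347/13369 + 12251/43 = 163467698/574867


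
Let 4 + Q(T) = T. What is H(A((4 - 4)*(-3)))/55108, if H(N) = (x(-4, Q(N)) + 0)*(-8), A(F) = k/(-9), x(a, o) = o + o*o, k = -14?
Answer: -572/1115937 ≈ -0.00051257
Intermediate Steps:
Q(T) = -4 + T
x(a, o) = o + o²
A(F) = 14/9 (A(F) = -14/(-9) = -14*(-⅑) = 14/9)
H(N) = -8*(-4 + N)*(-3 + N) (H(N) = ((-4 + N)*(1 + (-4 + N)) + 0)*(-8) = ((-4 + N)*(-3 + N) + 0)*(-8) = ((-4 + N)*(-3 + N))*(-8) = -8*(-4 + N)*(-3 + N))
H(A((4 - 4)*(-3)))/55108 = -8*(-4 + 14/9)*(-3 + 14/9)/55108 = -8*(-22/9)*(-13/9)*(1/55108) = -2288/81*1/55108 = -572/1115937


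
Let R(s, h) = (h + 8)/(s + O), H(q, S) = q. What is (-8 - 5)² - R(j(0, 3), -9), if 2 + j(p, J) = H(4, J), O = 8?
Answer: 1691/10 ≈ 169.10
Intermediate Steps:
j(p, J) = 2 (j(p, J) = -2 + 4 = 2)
R(s, h) = (8 + h)/(8 + s) (R(s, h) = (h + 8)/(s + 8) = (8 + h)/(8 + s))
(-8 - 5)² - R(j(0, 3), -9) = (-8 - 5)² - (8 - 9)/(8 + 2) = (-13)² - (-1)/10 = 169 - (-1)/10 = 169 - 1*(-⅒) = 169 + ⅒ = 1691/10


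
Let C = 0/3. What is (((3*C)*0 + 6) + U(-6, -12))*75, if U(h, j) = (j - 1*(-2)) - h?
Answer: 150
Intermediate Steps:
U(h, j) = 2 + j - h (U(h, j) = (j + 2) - h = (2 + j) - h = 2 + j - h)
C = 0 (C = 0*(⅓) = 0)
(((3*C)*0 + 6) + U(-6, -12))*75 = (((3*0)*0 + 6) + (2 - 12 - 1*(-6)))*75 = ((0*0 + 6) + (2 - 12 + 6))*75 = ((0 + 6) - 4)*75 = (6 - 4)*75 = 2*75 = 150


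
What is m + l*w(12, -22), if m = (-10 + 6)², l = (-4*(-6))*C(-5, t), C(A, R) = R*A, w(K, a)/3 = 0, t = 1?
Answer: 16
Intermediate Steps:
w(K, a) = 0 (w(K, a) = 3*0 = 0)
C(A, R) = A*R
l = -120 (l = (-4*(-6))*(-5*1) = 24*(-5) = -120)
m = 16 (m = (-4)² = 16)
m + l*w(12, -22) = 16 - 120*0 = 16 + 0 = 16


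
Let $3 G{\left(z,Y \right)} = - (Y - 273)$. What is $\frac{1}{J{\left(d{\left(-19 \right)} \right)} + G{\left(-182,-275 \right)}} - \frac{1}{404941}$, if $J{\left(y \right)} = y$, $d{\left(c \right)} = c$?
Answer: $\frac{1214332}{198826031} \approx 0.0061075$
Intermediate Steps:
$G{\left(z,Y \right)} = 91 - \frac{Y}{3}$ ($G{\left(z,Y \right)} = \frac{\left(-1\right) \left(Y - 273\right)}{3} = \frac{\left(-1\right) \left(-273 + Y\right)}{3} = \frac{273 - Y}{3} = 91 - \frac{Y}{3}$)
$\frac{1}{J{\left(d{\left(-19 \right)} \right)} + G{\left(-182,-275 \right)}} - \frac{1}{404941} = \frac{1}{-19 + \left(91 - - \frac{275}{3}\right)} - \frac{1}{404941} = \frac{1}{-19 + \left(91 + \frac{275}{3}\right)} - \frac{1}{404941} = \frac{1}{-19 + \frac{548}{3}} - \frac{1}{404941} = \frac{1}{\frac{491}{3}} - \frac{1}{404941} = \frac{3}{491} - \frac{1}{404941} = \frac{1214332}{198826031}$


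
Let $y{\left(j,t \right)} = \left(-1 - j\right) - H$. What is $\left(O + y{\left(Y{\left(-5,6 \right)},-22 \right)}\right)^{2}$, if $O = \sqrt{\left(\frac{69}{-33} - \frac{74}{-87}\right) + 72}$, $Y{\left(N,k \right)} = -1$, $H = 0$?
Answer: $\frac{67717}{957} \approx 70.76$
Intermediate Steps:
$O = \frac{\sqrt{64805169}}{957}$ ($O = \sqrt{\left(69 \left(- \frac{1}{33}\right) - - \frac{74}{87}\right) + 72} = \sqrt{\left(- \frac{23}{11} + \frac{74}{87}\right) + 72} = \sqrt{- \frac{1187}{957} + 72} = \sqrt{\frac{67717}{957}} = \frac{\sqrt{64805169}}{957} \approx 8.4119$)
$y{\left(j,t \right)} = -1 - j$ ($y{\left(j,t \right)} = \left(-1 - j\right) - 0 = \left(-1 - j\right) + 0 = -1 - j$)
$\left(O + y{\left(Y{\left(-5,6 \right)},-22 \right)}\right)^{2} = \left(\frac{\sqrt{64805169}}{957} - 0\right)^{2} = \left(\frac{\sqrt{64805169}}{957} + \left(-1 + 1\right)\right)^{2} = \left(\frac{\sqrt{64805169}}{957} + 0\right)^{2} = \left(\frac{\sqrt{64805169}}{957}\right)^{2} = \frac{67717}{957}$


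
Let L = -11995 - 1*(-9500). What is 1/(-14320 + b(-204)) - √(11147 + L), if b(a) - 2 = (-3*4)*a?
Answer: -1/11870 - 2*√2163 ≈ -93.016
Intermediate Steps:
L = -2495 (L = -11995 + 9500 = -2495)
b(a) = 2 - 12*a (b(a) = 2 + (-3*4)*a = 2 - 12*a)
1/(-14320 + b(-204)) - √(11147 + L) = 1/(-14320 + (2 - 12*(-204))) - √(11147 - 2495) = 1/(-14320 + (2 + 2448)) - √8652 = 1/(-14320 + 2450) - 2*√2163 = 1/(-11870) - 2*√2163 = -1/11870 - 2*√2163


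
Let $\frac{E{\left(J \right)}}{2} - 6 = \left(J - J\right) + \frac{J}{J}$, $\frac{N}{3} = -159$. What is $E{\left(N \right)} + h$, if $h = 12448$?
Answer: $12462$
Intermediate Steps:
$N = -477$ ($N = 3 \left(-159\right) = -477$)
$E{\left(J \right)} = 14$ ($E{\left(J \right)} = 12 + 2 \left(\left(J - J\right) + \frac{J}{J}\right) = 12 + 2 \left(0 + 1\right) = 12 + 2 \cdot 1 = 12 + 2 = 14$)
$E{\left(N \right)} + h = 14 + 12448 = 12462$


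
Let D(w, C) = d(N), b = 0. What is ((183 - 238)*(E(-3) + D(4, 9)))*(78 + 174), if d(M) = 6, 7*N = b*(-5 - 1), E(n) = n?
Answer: -41580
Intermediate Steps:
N = 0 (N = (0*(-5 - 1))/7 = (0*(-6))/7 = (⅐)*0 = 0)
D(w, C) = 6
((183 - 238)*(E(-3) + D(4, 9)))*(78 + 174) = ((183 - 238)*(-3 + 6))*(78 + 174) = -55*3*252 = -165*252 = -41580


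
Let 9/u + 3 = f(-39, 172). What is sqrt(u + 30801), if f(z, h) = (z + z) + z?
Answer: 3*sqrt(1368930)/20 ≈ 175.50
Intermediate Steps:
f(z, h) = 3*z (f(z, h) = 2*z + z = 3*z)
u = -3/40 (u = 9/(-3 + 3*(-39)) = 9/(-3 - 117) = 9/(-120) = 9*(-1/120) = -3/40 ≈ -0.075000)
sqrt(u + 30801) = sqrt(-3/40 + 30801) = sqrt(1232037/40) = 3*sqrt(1368930)/20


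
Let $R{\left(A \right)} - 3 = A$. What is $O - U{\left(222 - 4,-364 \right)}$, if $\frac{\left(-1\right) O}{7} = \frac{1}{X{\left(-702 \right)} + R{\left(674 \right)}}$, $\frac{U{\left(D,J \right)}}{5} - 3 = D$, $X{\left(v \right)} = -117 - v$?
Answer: $- \frac{1394517}{1262} \approx -1105.0$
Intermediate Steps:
$U{\left(D,J \right)} = 15 + 5 D$
$R{\left(A \right)} = 3 + A$
$O = - \frac{7}{1262}$ ($O = - \frac{7}{\left(-117 - -702\right) + \left(3 + 674\right)} = - \frac{7}{\left(-117 + 702\right) + 677} = - \frac{7}{585 + 677} = - \frac{7}{1262} \approx -0.0055467$)
$O - U{\left(222 - 4,-364 \right)} = - \frac{7}{1262} - \left(15 + 5 \left(222 - 4\right)\right) = - \frac{7}{1262} - \left(15 + 5 \cdot 218\right) = - \frac{7}{1262} - \left(15 + 1090\right) = - \frac{7}{1262} - 1105 = - \frac{1394517}{1262}$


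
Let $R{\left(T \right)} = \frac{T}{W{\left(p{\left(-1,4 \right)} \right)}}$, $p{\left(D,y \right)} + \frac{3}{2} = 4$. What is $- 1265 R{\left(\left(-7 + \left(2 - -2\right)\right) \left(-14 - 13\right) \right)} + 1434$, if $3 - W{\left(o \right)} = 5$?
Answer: $\frac{105333}{2} \approx 52667.0$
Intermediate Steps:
$p{\left(D,y \right)} = \frac{5}{2}$ ($p{\left(D,y \right)} = - \frac{3}{2} + 4 = \frac{5}{2}$)
$W{\left(o \right)} = -2$ ($W{\left(o \right)} = 3 - 5 = -2$)
$R{\left(T \right)} = - \frac{T}{2}$ ($R{\left(T \right)} = \frac{T}{-2} = T \left(- \frac{1}{2}\right) = - \frac{T}{2}$)
$- 1265 R{\left(\left(-7 + \left(2 - -2\right)\right) \left(-14 - 13\right) \right)} + 1434 = - 1265 \left(- \frac{\left(-7 + \left(2 - -2\right)\right) \left(-14 - 13\right)}{2}\right) + 1434 = - 1265 \left(- \frac{\left(-7 + \left(2 + 2\right)\right) \left(-27\right)}{2}\right) + 1434 = - 1265 \left(- \frac{\left(-7 + 4\right) \left(-27\right)}{2}\right) + 1434 = - 1265 \left(- \frac{\left(-3\right) \left(-27\right)}{2}\right) + 1434 = - 1265 \left(\left(- \frac{1}{2}\right) 81\right) + 1434 = \left(-1265\right) \left(- \frac{81}{2}\right) + 1434 = \frac{102465}{2} + 1434 = \frac{105333}{2}$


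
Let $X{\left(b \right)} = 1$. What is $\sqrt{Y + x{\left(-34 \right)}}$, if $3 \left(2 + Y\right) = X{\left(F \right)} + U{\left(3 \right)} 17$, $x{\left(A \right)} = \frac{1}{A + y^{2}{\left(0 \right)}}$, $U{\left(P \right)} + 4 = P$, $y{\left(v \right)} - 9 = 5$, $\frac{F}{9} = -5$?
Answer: $\frac{i \sqrt{2374}}{18} \approx 2.7069 i$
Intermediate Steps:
$F = -45$ ($F = 9 \left(-5\right) = -45$)
$y{\left(v \right)} = 14$ ($y{\left(v \right)} = 9 + 5 = 14$)
$U{\left(P \right)} = -4 + P$
$x{\left(A \right)} = \frac{1}{196 + A}$ ($x{\left(A \right)} = \frac{1}{A + 14^{2}} = \frac{1}{A + 196} = \frac{1}{196 + A}$)
$Y = - \frac{22}{3}$ ($Y = -2 + \frac{1 + \left(-4 + 3\right) 17}{3} = -2 + \frac{1 - 17}{3} = -2 + \frac{1}{3} \left(-16\right) = -2 - \frac{16}{3} = - \frac{22}{3} \approx -7.3333$)
$\sqrt{Y + x{\left(-34 \right)}} = \sqrt{- \frac{22}{3} + \frac{1}{196 - 34}} = \sqrt{- \frac{22}{3} + \frac{1}{162}} = \sqrt{- \frac{1187}{162}} = \frac{i \sqrt{2374}}{18}$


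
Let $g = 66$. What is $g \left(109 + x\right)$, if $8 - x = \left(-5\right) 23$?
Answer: $15312$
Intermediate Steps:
$x = 123$ ($x = 8 - \left(-5\right) 23 = 8 - -115 = 8 + 115 = 123$)
$g \left(109 + x\right) = 66 \left(109 + 123\right) = 66 \cdot 232 = 15312$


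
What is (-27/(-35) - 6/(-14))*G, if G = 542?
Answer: 3252/5 ≈ 650.40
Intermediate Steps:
(-27/(-35) - 6/(-14))*G = (-27/(-35) - 6/(-14))*542 = (-27*(-1/35) - 6*(-1/14))*542 = (27/35 + 3/7)*542 = (6/5)*542 = 3252/5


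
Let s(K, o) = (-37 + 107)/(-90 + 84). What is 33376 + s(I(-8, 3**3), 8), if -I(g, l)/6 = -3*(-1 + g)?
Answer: 100093/3 ≈ 33364.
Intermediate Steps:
I(g, l) = -18 + 18*g (I(g, l) = -(-18)*(-1 + g) = -6*(3 - 3*g) = -18 + 18*g)
s(K, o) = -35/3 (s(K, o) = 70/(-6) = 70*(-1/6) = -35/3)
33376 + s(I(-8, 3**3), 8) = 33376 - 35/3 = 100093/3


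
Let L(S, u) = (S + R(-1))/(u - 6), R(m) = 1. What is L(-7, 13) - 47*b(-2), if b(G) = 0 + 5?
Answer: -1651/7 ≈ -235.86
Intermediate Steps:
b(G) = 5
L(S, u) = (1 + S)/(-6 + u) (L(S, u) = (S + 1)/(u - 6) = (1 + S)/(-6 + u))
L(-7, 13) - 47*b(-2) = (1 - 7)/(-6 + 13) - 47*5 = -6/7 - 235 = -1651/7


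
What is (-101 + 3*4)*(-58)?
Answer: 5162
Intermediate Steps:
(-101 + 3*4)*(-58) = (-101 + 12)*(-58) = -89*(-58) = 5162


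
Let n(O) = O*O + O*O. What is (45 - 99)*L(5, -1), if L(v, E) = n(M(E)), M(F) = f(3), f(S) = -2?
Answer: -432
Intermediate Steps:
M(F) = -2
n(O) = 2*O² (n(O) = O² + O² = 2*O²)
L(v, E) = 8 (L(v, E) = 2*(-2)² = 2*4 = 8)
(45 - 99)*L(5, -1) = (45 - 99)*8 = -54*8 = -432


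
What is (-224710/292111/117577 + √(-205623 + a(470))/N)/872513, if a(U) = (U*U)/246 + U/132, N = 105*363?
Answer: -224710/29966925820463111 + I*√1499059875918/89990284084470 ≈ -7.4986e-12 + 1.3605e-8*I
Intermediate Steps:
N = 38115
a(U) = U/132 + U²/246 (a(U) = U²*(1/246) + U*(1/132) = U²/246 + U/132 = U/132 + U²/246)
(-224710/292111/117577 + √(-205623 + a(470))/N)/872513 = (-224710/292111/117577 + √(-205623 + (1/5412)*470*(41 + 22*470))/38115)/872513 = (-224710*1/292111*(1/117577) + √(-205623 + (1/5412)*470*(41 + 10340))*(1/38115))*(1/872513) = (-224710/292111*1/117577 + √(-205623 + (1/5412)*470*10381)*(1/38115))*(1/872513) = (-224710/34345535047 + √(-205623 + 2439535/2706)*(1/38115))*(1/872513) = (-224710/34345535047 + √(-553976303/2706)*(1/38115))*(1/872513) = (-224710/34345535047 + (I*√1499059875918/2706)*(1/38115))*(1/872513) = (-224710/34345535047 + I*√1499059875918/103139190)*(1/872513) = -224710/29966925820463111 + I*√1499059875918/89990284084470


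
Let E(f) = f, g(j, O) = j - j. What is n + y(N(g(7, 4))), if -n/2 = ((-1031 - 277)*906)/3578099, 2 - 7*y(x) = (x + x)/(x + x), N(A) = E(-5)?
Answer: 2881253/3578099 ≈ 0.80525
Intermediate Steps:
g(j, O) = 0
N(A) = -5
y(x) = 1/7 (y(x) = 2/7 - (x + x)/(7*(x + x)) = 2/7 - 2*x/(7*(2*x)) = 2/7 - 2*x*1/(2*x)/7 = 2/7 - 1/7*1 = 2/7 - 1/7 = 1/7)
n = 2370096/3578099 (n = -2*(-1031 - 277)*906/3578099 = -2*(-1308*906)/3578099 = -(-2370096)/3578099 = -2*(-1185048/3578099) = 2370096/3578099 ≈ 0.66239)
n + y(N(g(7, 4))) = 2370096/3578099 + 1/7 = 2881253/3578099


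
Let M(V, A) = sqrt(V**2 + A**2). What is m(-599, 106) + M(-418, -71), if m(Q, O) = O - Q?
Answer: 705 + sqrt(179765) ≈ 1129.0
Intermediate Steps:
M(V, A) = sqrt(A**2 + V**2)
m(-599, 106) + M(-418, -71) = (106 - 1*(-599)) + sqrt((-71)**2 + (-418)**2) = (106 + 599) + sqrt(5041 + 174724) = 705 + sqrt(179765)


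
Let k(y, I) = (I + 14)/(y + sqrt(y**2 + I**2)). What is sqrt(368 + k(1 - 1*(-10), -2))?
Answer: 2*sqrt(1015 + 460*sqrt(5))/sqrt(11 + 5*sqrt(5)) ≈ 19.197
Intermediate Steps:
k(y, I) = (14 + I)/(y + sqrt(I**2 + y**2))
sqrt(368 + k(1 - 1*(-10), -2)) = sqrt(368 + (14 - 2)/((1 - 1*(-10)) + sqrt((-2)**2 + (1 - 1*(-10))**2))) = sqrt(368 + 12/((1 + 10) + sqrt(4 + (1 + 10)**2))) = sqrt(368 + 12/(11 + sqrt(4 + 11**2))) = sqrt(368 + 12/(11 + sqrt(4 + 121))) = sqrt(368 + 12/(11 + sqrt(125))) = sqrt(368 + 12/(11 + 5*sqrt(5)))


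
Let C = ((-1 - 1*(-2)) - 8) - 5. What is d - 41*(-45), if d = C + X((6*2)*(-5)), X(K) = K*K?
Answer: 5433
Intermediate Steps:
X(K) = K**2
C = -12 (C = ((-1 + 2) - 8) - 5 = (1 - 8) - 5 = -7 - 5 = -12)
d = 3588 (d = -12 + ((6*2)*(-5))**2 = -12 + (12*(-5))**2 = -12 + (-60)**2 = -12 + 3600 = 3588)
d - 41*(-45) = 3588 - 41*(-45) = 3588 + 1845 = 5433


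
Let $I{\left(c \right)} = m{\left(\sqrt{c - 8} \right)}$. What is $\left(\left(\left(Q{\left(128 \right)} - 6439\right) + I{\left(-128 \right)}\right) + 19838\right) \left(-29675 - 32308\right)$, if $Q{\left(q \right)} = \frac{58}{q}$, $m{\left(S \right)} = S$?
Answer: $- \frac{53154451395}{64} - 123966 i \sqrt{34} \approx -8.3054 \cdot 10^{8} - 7.2284 \cdot 10^{5} i$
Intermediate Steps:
$I{\left(c \right)} = \sqrt{-8 + c}$ ($I{\left(c \right)} = \sqrt{c - 8} = \sqrt{-8 + c}$)
$\left(\left(\left(Q{\left(128 \right)} - 6439\right) + I{\left(-128 \right)}\right) + 19838\right) \left(-29675 - 32308\right) = \left(\left(\left(\frac{58}{128} - 6439\right) + \sqrt{-8 - 128}\right) + 19838\right) \left(-29675 - 32308\right) = \left(\left(\left(58 \cdot \frac{1}{128} - 6439\right) + \sqrt{-136}\right) + 19838\right) \left(-61983\right) = \left(\left(\left(\frac{29}{64} - 6439\right) + 2 i \sqrt{34}\right) + 19838\right) \left(-61983\right) = \left(\left(- \frac{412067}{64} + 2 i \sqrt{34}\right) + 19838\right) \left(-61983\right) = \left(\frac{857565}{64} + 2 i \sqrt{34}\right) \left(-61983\right) = - \frac{53154451395}{64} - 123966 i \sqrt{34}$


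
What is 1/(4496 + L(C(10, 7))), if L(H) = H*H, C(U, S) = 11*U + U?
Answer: 1/18896 ≈ 5.2921e-5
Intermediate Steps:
C(U, S) = 12*U
L(H) = H²
1/(4496 + L(C(10, 7))) = 1/(4496 + (12*10)²) = 1/(4496 + 120²) = 1/(4496 + 14400) = 1/18896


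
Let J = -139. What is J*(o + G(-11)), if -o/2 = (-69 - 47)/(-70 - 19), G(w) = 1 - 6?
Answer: 94103/89 ≈ 1057.3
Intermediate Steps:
G(w) = -5
o = -232/89 (o = -2*(-69 - 47)/(-70 - 19) = -(-232)/(-89) = -(-232)*(-1)/89 = -2*116/89 = -232/89 ≈ -2.6067)
J*(o + G(-11)) = -139*(-232/89 - 5) = -139*(-677/89) = 94103/89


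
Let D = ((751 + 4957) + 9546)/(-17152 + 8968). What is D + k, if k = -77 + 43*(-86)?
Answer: -15454927/4092 ≈ -3776.9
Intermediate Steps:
D = -7627/4092 (D = (5708 + 9546)/(-8184) = 15254*(-1/8184) = -7627/4092 ≈ -1.8639)
k = -3775 (k = -77 - 3698 = -3775)
D + k = -7627/4092 - 3775 = -15454927/4092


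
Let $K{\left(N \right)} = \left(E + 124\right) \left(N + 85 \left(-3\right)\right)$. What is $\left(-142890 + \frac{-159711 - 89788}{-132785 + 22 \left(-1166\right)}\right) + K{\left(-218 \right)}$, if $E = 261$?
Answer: $- \frac{51490983316}{158437} \approx -3.2499 \cdot 10^{5}$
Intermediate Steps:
$K{\left(N \right)} = -98175 + 385 N$ ($K{\left(N \right)} = \left(261 + 124\right) \left(N + 85 \left(-3\right)\right) = 385 \left(N - 255\right) = 385 \left(-255 + N\right) = -98175 + 385 N$)
$\left(-142890 + \frac{-159711 - 89788}{-132785 + 22 \left(-1166\right)}\right) + K{\left(-218 \right)} = \left(-142890 + \frac{-159711 - 89788}{-132785 + 22 \left(-1166\right)}\right) + \left(-98175 + 385 \left(-218\right)\right) = \left(-142890 - \frac{249499}{-132785 - 25652}\right) - 182105 = \left(-142890 - \frac{249499}{-158437}\right) - 182105 = \left(-142890 - - \frac{249499}{158437}\right) - 182105 = \left(-142890 + \frac{249499}{158437}\right) - 182105 = - \frac{22638813431}{158437} - 182105 = - \frac{51490983316}{158437}$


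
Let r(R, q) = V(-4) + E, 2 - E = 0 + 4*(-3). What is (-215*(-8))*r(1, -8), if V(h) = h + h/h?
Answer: 18920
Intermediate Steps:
E = 14 (E = 2 - (0 + 4*(-3)) = 2 - (0 - 12) = 2 - 1*(-12) = 2 + 12 = 14)
V(h) = 1 + h (V(h) = h + 1 = 1 + h)
r(R, q) = 11 (r(R, q) = (1 - 4) + 14 = -3 + 14 = 11)
(-215*(-8))*r(1, -8) = -215*(-8)*11 = -43*(-40)*11 = 1720*11 = 18920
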